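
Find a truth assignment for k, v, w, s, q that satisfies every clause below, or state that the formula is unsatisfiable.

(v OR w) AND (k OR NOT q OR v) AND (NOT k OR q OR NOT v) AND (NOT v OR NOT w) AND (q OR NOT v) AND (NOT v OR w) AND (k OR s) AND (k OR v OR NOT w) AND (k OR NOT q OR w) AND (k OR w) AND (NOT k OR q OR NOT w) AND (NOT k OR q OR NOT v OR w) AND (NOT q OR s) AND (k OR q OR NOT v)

k = True, v = False, w = True, s = True, q = True

Try k = False:
  (k OR s) forces s = True.
  (k OR w) forces w = True.
  (NOT v OR NOT w) forces v = False.
  clause (k OR v OR NOT w) is falsified — backtrack.
So k = True.
Set v = False.
  then (v OR w) forces w = True.
  then (NOT k OR q OR NOT w) forces q = True.
  then (NOT q OR s) forces s = True.
All clauses satisfied.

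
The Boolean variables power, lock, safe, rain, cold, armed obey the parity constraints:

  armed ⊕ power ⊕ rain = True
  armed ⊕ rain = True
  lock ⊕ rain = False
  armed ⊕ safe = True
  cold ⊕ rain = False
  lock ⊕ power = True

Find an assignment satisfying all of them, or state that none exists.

power: False, lock: True, safe: True, rain: True, cold: True, armed: False

armed ⊕ power ⊕ rain = F ⊕ F ⊕ T = True ✓
armed ⊕ rain = F ⊕ T = True ✓
lock ⊕ rain = T ⊕ T = False ✓
armed ⊕ safe = F ⊕ T = True ✓
cold ⊕ rain = T ⊕ T = False ✓
lock ⊕ power = T ⊕ F = True ✓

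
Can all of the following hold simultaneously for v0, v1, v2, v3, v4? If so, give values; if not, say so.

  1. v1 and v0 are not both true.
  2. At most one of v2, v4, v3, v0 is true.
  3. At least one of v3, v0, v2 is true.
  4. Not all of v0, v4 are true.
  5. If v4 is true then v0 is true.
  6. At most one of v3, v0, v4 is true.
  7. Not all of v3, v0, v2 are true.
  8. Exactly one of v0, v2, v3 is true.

v0 = False; v1 = True; v2 = False; v3 = True; v4 = False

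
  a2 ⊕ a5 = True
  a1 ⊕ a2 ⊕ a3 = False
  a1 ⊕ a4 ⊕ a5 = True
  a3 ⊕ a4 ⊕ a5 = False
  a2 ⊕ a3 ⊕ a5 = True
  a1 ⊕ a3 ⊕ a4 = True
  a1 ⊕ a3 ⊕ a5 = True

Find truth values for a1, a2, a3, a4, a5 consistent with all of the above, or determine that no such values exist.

a1 = True, a2 = True, a3 = False, a4 = False, a5 = False

a2 ⊕ a5 = T ⊕ F = True ✓
a1 ⊕ a2 ⊕ a3 = T ⊕ T ⊕ F = False ✓
a1 ⊕ a4 ⊕ a5 = T ⊕ F ⊕ F = True ✓
a3 ⊕ a4 ⊕ a5 = F ⊕ F ⊕ F = False ✓
a2 ⊕ a3 ⊕ a5 = T ⊕ F ⊕ F = True ✓
a1 ⊕ a3 ⊕ a4 = T ⊕ F ⊕ F = True ✓
a1 ⊕ a3 ⊕ a5 = T ⊕ F ⊕ F = True ✓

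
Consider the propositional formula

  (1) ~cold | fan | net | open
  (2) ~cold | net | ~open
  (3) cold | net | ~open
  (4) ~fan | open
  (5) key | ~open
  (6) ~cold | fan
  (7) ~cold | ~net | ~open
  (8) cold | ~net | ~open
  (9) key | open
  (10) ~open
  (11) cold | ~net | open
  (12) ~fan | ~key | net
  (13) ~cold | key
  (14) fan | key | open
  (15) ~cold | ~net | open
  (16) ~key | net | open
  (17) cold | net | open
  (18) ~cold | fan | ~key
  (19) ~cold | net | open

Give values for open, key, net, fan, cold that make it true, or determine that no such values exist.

No satisfying assignment exists.

Case open = True:
  Clause (~open) is falsified — contradiction.
Case open = False:
  (~fan | open) forces fan = False.
  (~cold | fan) forces cold = False.
  (key | open) forces key = True.
  (cold | ~net | open) forces net = False.
  Clause (~key | net | open) is falsified — contradiction.
Both cases fail, so the formula is unsatisfiable.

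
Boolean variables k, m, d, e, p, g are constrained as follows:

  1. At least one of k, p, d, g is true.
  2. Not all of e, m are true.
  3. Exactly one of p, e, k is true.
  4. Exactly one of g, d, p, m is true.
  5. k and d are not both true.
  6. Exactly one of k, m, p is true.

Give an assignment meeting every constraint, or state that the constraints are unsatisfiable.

k: False, m: False, d: False, e: False, p: True, g: False

  (1) {k, p, d, g}: 1 true — at least one ✓
  (2) {e, m}: 0/2 true — not all ✓
  (3) {p, e, k}: 1 true — exactly one ✓
  (4) {g, d, p, m}: 1 true — exactly one ✓
  (5) k=F, d=F — not both ✓
  (6) {k, m, p}: 1 true — exactly one ✓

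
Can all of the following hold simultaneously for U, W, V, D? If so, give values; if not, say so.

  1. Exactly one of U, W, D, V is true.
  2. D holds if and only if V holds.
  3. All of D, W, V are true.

Case W = True:
  (1) with W=T forces U = False.
  (1) with W=T forces D = False.
  Constraint (3) is violated (D=F) — contradiction.
Case W = False:
  Constraint (3) is violated (W=F) — contradiction.
Both cases fail — unsatisfiable.

UNSATISFIABLE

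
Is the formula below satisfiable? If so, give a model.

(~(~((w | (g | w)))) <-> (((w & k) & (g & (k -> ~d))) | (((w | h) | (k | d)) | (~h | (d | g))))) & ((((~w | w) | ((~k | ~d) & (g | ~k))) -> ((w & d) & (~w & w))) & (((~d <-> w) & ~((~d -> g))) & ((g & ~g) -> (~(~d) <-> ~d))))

The conjunct ((~w | w) | ((~k | ~d) & (g | ~k))) -> ((w & d) & (~w & w)) is unsatisfiable on its own:
  w = True: this becomes (True | ((~k | ~d) & (g | ~k))) -> (d & False) = False.
  w = False: this becomes (True | ((~k | ~d) & (g | ~k))) -> (False & False) = False.
So the whole conjunction is unsatisfiable.

UNSATISFIABLE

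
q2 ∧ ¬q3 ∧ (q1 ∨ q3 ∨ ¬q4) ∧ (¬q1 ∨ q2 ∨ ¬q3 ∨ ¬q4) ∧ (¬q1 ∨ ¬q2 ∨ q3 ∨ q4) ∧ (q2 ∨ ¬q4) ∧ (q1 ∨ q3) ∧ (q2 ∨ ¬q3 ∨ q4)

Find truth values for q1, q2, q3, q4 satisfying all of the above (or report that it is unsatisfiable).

Unit clause (q2) forces q2 = True.
Unit clause (¬q3) forces q3 = False.
In (q1 ∨ q3) only q1 is left, so q1 = True.
In (¬q1 ∨ ¬q2 ∨ q3 ∨ q4) only q4 is left, so q4 = True.
Check each clause:
  (q2): q2 holds.
  (¬q3): ¬q3 holds.
  (q1 ∨ q3 ∨ ¬q4): q1 holds.
  (¬q1 ∨ q2 ∨ ¬q3 ∨ ¬q4): q2 holds.
  (¬q1 ∨ ¬q2 ∨ q3 ∨ q4): q4 holds.
  (q2 ∨ ¬q4): q2 holds.
  (q1 ∨ q3): q1 holds.
  (q2 ∨ ¬q3 ∨ q4): q2 holds.
All clauses satisfied.

q1: True, q2: True, q3: False, q4: True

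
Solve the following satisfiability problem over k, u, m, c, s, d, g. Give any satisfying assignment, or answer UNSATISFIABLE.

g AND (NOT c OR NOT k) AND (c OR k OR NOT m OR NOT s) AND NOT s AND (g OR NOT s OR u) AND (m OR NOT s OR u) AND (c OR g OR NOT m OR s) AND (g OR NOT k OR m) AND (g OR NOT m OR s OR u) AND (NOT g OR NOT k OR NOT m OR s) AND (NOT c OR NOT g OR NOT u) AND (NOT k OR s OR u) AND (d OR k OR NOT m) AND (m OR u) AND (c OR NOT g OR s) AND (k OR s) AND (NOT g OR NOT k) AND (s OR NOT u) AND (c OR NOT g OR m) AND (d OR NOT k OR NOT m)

Case k = True:
  (g) forces g = True.
  Clause (NOT g OR NOT k) is falsified — contradiction.
Case k = False:
  (g) forces g = True.
  (NOT s) forces s = False.
  Clause (k OR s) is falsified — contradiction.
Both cases fail, so the formula is unsatisfiable.

Unsatisfiable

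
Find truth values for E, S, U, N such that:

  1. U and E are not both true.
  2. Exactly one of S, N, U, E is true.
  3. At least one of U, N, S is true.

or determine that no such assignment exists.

E = False, S = True, U = False, N = False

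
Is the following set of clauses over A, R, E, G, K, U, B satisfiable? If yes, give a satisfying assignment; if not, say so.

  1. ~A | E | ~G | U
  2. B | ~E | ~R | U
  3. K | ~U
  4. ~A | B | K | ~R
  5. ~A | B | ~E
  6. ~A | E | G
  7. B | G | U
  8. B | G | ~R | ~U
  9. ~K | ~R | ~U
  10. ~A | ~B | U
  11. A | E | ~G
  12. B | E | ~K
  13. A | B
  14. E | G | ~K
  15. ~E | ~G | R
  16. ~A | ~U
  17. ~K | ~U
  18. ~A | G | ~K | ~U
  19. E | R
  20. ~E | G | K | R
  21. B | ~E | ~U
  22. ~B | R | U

Try A = True:
  (~A | ~U) forces U = False.
  (~A | ~B | U) forces B = False.
  (~A | B | ~E) forces E = False.
  (~A | E | ~G | U) forces G = False.
  clause (~A | E | G) is falsified — backtrack.
So A = False.
  then (A | B) forces B = True.
Set R = True.
Set E = False.
  then (A | E | ~G) forces G = False.
  then (E | G | ~K) forces K = False.
  then (K | ~U) forces U = False.
All clauses satisfied.

A=F, R=T, E=F, G=F, K=F, U=F, B=T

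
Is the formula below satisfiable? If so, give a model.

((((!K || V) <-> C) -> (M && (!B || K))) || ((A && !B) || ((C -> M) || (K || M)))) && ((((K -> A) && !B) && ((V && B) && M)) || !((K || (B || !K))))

Unsatisfiable

The conjunct (((K -> A) && !B) && ((V && B) && M)) || !((K || (B || !K))) is unsatisfiable on its own:
  B = True: this becomes (False && (V && M)) || !True = False.
  B = False: simplifies to !((K || !K)).
    K = True: this becomes !((True || False)) = False.
    K = False: this becomes !((False || True)) = False.
So the whole conjunction is unsatisfiable.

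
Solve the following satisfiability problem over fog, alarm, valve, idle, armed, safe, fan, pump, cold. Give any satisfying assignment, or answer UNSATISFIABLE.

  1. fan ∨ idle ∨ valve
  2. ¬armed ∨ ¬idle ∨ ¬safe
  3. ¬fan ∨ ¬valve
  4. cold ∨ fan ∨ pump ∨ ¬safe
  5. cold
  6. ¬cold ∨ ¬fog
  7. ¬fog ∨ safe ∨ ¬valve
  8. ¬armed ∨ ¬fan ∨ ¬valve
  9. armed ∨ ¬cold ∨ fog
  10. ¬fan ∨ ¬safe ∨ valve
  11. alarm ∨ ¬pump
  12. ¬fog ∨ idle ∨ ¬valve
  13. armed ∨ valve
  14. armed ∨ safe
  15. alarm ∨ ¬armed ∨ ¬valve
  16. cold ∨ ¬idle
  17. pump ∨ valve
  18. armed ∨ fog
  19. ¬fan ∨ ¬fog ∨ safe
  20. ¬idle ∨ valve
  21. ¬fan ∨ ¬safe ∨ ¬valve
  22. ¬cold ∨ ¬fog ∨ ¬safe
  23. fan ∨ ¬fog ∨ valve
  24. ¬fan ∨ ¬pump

fog: False, alarm: True, valve: True, idle: False, armed: True, safe: False, fan: False, pump: True, cold: True

Unit clause (cold) forces cold = True.
In (¬cold ∨ ¬fog) only ¬fog is left, so fog = False.
In (armed ∨ ¬cold ∨ fog) only armed is left, so armed = True.
Try alarm = False:
  (alarm ∨ ¬pump) forces pump = False.
  (alarm ∨ ¬armed ∨ ¬valve) forces valve = False.
  clause (pump ∨ valve) is falsified — backtrack.
So alarm = True.
Set valve = True.
  then (¬fan ∨ ¬valve) forces fan = False.
Set idle = False.
Set safe = False.
Set pump = True.
All clauses satisfied.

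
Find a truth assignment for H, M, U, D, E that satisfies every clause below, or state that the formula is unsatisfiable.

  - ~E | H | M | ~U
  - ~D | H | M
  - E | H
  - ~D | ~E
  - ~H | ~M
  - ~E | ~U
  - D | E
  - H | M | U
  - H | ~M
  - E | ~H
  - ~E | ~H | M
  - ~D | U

No satisfying assignment exists.

Case H = True:
  (~H | ~M) forces M = False.
  (E | ~H) forces E = True.
  Clause (~E | ~H | M) is falsified — contradiction.
Case H = False:
  (E | H) forces E = True.
  (~D | ~E) forces D = False.
  (~E | ~U) forces U = False.
  (H | M | U) forces M = True.
  Clause (H | ~M) is falsified — contradiction.
Both cases fail, so the formula is unsatisfiable.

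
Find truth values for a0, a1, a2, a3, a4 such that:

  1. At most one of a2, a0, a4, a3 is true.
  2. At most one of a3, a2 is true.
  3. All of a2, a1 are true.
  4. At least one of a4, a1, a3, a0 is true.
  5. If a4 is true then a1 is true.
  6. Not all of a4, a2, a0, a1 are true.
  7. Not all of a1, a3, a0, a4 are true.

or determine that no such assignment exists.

a0 = False, a1 = True, a2 = True, a3 = False, a4 = False

  (1) {a2, a0, a4, a3}: 1 true — at most one ✓
  (2) {a3, a2}: 1 true — at most one ✓
  (3) {a2, a1}: all 2 true ✓
  (4) {a4, a1, a3, a0}: 1 true — at least one ✓
  (5) a4=F ⇒ a1: vacuous ✓
  (6) {a4, a2, a0, a1}: 2/4 true — not all ✓
  (7) {a1, a3, a0, a4}: 1/4 true — not all ✓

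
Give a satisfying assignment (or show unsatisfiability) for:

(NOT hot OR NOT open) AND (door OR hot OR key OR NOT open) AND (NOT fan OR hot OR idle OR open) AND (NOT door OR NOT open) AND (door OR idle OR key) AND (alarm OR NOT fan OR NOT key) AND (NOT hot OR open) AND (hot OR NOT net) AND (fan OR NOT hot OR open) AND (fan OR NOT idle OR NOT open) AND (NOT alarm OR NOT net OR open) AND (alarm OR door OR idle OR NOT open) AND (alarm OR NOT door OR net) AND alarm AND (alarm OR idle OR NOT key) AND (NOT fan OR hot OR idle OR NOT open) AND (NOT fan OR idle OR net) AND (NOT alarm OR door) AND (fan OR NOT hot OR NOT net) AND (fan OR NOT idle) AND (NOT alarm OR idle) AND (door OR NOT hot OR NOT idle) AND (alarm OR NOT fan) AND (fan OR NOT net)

Unit clause (alarm) forces alarm = True.
In (NOT alarm OR door) only door is left, so door = True.
In (NOT alarm OR idle) only idle is left, so idle = True.
In (NOT door OR NOT open) only NOT open is left, so open = False.
In (NOT hot OR open) only NOT hot is left, so hot = False.
In (hot OR NOT net) only NOT net is left, so net = False.
In (fan OR NOT idle) only fan is left, so fan = True.
Set key = False.
All clauses satisfied.

alarm=T, net=F, open=F, fan=T, key=F, door=T, idle=T, hot=F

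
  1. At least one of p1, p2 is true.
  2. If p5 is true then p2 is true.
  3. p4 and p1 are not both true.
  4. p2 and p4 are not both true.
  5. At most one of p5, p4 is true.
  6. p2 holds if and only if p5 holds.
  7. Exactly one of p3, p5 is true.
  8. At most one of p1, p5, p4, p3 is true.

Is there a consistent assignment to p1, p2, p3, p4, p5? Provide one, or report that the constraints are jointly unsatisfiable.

p1: False, p2: True, p3: False, p4: False, p5: True

  (1) {p1, p2}: 1 true — at least one ✓
  (2) p5=T ⇒ p2: T ✓
  (3) p4=F, p1=F — not both ✓
  (4) p2=T, p4=F — not both ✓
  (5) {p5, p4}: 1 true — at most one ✓
  (6) p2=T, p5=T — same ✓
  (7) {p3, p5}: 1 true — exactly one ✓
  (8) {p1, p5, p4, p3}: 1 true — at most one ✓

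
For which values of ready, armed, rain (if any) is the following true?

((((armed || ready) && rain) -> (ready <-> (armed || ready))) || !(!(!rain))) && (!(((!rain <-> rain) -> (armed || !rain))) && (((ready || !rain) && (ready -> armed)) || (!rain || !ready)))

Unsatisfiable — no assignment works.

The conjunct !(((!rain <-> rain) -> (armed || !rain))) is unsatisfiable on its own:
  armed=F, rain=F: evaluates to False.
  armed=F, rain=T: evaluates to False.
  armed=T, rain=F: evaluates to False.
  armed=T, rain=T: evaluates to False.
So the whole conjunction is unsatisfiable.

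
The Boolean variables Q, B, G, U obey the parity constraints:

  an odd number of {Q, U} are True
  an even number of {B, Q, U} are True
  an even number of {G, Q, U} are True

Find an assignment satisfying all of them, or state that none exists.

Q = True, B = True, G = True, U = False

{Q, U}: 1 true → odd ✓
{B, Q, U}: 2 true → even ✓
{G, Q, U}: 2 true → even ✓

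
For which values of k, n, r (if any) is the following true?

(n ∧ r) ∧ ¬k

k = False; n = True; r = True

  n ∧ r = True
  ¬k = True
Both conjuncts True, so the formula holds.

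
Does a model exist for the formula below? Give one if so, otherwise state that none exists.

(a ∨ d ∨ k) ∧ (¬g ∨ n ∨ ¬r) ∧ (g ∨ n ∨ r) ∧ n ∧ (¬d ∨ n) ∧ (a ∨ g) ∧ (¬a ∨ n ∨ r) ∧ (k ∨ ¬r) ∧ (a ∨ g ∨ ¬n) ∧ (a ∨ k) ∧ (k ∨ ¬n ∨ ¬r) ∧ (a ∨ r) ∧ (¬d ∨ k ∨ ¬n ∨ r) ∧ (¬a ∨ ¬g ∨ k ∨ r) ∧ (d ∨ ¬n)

g: True; r: True; n: True; d: True; k: True; a: True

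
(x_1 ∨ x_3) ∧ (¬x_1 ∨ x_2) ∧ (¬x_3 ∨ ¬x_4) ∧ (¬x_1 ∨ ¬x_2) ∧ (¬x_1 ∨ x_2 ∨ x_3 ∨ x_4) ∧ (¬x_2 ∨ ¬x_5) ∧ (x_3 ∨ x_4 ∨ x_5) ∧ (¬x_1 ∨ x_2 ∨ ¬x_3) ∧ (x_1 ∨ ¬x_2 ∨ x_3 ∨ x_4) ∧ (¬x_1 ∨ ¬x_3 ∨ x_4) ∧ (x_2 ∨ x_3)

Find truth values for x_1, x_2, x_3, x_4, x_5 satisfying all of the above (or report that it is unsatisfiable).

Try x_1 = True:
  (¬x_1 ∨ x_2) forces x_2 = True.
  clause (¬x_1 ∨ ¬x_2) is falsified — backtrack.
So x_1 = False.
  then (x_1 ∨ x_3) forces x_3 = True.
  then (¬x_3 ∨ ¬x_4) forces x_4 = False.
Set x_2 = False.
Set x_5 = True.
All clauses satisfied.

x_1 = False, x_2 = False, x_3 = True, x_4 = False, x_5 = True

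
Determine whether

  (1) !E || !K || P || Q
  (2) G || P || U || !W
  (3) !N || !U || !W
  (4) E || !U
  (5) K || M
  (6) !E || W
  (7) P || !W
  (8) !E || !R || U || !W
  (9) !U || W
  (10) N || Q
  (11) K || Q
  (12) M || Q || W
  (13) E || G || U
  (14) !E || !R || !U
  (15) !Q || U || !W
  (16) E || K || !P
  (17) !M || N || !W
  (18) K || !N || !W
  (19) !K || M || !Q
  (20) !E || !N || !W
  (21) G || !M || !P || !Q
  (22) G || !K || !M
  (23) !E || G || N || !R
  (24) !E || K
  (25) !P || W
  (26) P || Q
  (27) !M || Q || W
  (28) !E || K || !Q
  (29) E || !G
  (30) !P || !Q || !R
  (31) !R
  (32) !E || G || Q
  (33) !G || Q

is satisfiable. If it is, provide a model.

Case E = True:
  (!E || W) forces W = True.
  (P || !W) forces P = True.
  (!E || !N || !W) forces N = False.
  (N || Q) forces Q = True.
  (!Q || U || !W) forces U = True.
  (!E || !R || !U) forces R = False.
  (!M || N || !W) forces M = False.
  (K || M) forces K = True.
  Clause (!K || M || !Q) is falsified — contradiction.
Case E = False:
  (E || !U) forces U = False.
  (E || G || U) forces G = True.
  Clause (E || !G) is falsified — contradiction.
Both cases fail, so the formula is unsatisfiable.

No satisfying assignment exists.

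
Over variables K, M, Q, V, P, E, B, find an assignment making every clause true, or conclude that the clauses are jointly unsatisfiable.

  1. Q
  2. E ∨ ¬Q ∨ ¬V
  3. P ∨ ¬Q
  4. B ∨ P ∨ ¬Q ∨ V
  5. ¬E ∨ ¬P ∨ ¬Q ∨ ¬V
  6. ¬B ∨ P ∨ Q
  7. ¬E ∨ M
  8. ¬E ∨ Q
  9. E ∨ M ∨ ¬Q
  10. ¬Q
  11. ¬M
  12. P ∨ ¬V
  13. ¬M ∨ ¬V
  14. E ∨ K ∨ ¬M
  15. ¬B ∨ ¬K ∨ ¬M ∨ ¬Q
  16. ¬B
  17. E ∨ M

Case Q = True:
  Clause (¬Q) is falsified — contradiction.
Case Q = False:
  Clause (Q) is falsified — contradiction.
Both cases fail, so the formula is unsatisfiable.

No satisfying assignment exists.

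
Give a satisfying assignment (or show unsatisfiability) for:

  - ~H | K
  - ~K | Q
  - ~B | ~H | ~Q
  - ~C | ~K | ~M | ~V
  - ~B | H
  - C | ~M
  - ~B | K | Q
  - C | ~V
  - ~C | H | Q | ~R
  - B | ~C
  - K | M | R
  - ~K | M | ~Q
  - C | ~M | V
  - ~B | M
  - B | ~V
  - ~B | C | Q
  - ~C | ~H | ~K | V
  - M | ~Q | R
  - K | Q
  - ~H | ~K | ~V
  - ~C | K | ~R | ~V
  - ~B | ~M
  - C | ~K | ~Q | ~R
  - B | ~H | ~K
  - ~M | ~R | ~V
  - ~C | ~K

Try C = True:
  (B | ~C) forces B = True.
  (~B | H) forces H = True.
  (~H | K) forces K = True.
  clause (~C | ~K) is falsified — backtrack.
So C = False.
  then (C | ~M) forces M = False.
  then (C | ~V) forces V = False.
  then (~B | M) forces B = False.
Set R = True.
Set K = False.
  then (~H | K) forces H = False.
  then (K | Q) forces Q = True.
All clauses satisfied.

C = False; V = False; R = True; K = False; H = False; B = False; M = False; Q = True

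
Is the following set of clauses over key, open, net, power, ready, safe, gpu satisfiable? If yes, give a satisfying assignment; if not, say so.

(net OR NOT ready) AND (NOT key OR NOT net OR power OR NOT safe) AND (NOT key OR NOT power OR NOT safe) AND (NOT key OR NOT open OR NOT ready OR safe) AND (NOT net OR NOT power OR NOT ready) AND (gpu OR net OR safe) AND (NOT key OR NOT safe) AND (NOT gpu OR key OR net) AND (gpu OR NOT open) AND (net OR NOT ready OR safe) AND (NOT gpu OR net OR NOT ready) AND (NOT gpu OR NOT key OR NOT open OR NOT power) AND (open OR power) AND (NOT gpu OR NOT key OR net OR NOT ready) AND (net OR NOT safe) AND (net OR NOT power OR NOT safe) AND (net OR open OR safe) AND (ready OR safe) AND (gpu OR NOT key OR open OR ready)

Set key = False.
Set open = True.
  then (gpu OR NOT open) forces gpu = True.
  then (NOT gpu OR key OR net) forces net = True.
Set power = False.
Set ready = True.
Set safe = True.
All clauses satisfied.

key = False; open = True; net = True; power = False; ready = True; safe = True; gpu = True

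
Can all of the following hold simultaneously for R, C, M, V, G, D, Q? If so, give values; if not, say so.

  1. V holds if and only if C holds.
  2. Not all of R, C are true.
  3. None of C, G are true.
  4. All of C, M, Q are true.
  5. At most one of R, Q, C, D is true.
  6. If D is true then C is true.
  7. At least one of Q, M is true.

Case C = True:
  Constraint (3) is violated (C=T) — contradiction.
Case C = False:
  Constraint (4) is violated (C=F) — contradiction.
Both cases fail — unsatisfiable.

Unsatisfiable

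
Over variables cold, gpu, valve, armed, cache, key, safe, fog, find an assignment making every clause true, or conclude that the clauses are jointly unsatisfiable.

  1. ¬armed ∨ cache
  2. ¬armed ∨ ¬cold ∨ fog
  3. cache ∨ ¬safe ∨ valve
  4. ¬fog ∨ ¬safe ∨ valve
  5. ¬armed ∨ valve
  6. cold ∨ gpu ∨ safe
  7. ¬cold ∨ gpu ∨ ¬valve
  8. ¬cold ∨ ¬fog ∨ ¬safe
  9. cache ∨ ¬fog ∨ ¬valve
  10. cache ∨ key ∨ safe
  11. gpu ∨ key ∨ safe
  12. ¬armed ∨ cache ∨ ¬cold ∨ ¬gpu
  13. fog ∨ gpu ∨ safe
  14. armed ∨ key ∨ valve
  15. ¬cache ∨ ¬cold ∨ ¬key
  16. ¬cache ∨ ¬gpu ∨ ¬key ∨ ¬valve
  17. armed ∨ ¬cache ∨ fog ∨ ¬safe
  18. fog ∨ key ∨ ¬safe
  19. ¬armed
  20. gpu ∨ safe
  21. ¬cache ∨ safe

Unit clause (¬armed) forces armed = False.
Set cold = False.
Set gpu = True.
Set valve = False.
  then (armed ∨ key ∨ valve) forces key = True.
Try cache = True:
  (¬cache ∨ safe) forces safe = True.
  (¬fog ∨ ¬safe ∨ valve) forces fog = False.
  clause (armed ∨ ¬cache ∨ fog ∨ ¬safe) is falsified — backtrack.
So cache = False.
  then (cache ∨ ¬safe ∨ valve) forces safe = False.
Set fog = False.
All clauses satisfied.

cold = False, gpu = True, valve = False, armed = False, cache = False, key = True, safe = False, fog = False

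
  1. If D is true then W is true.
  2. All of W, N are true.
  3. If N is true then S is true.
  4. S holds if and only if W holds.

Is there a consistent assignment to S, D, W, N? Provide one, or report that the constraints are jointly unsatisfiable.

S=T, D=T, W=T, N=T

  (1) D=T ⇒ W: T ✓
  (2) {W, N}: all 2 true ✓
  (3) N=T ⇒ S: T ✓
  (4) S=T, W=T — same ✓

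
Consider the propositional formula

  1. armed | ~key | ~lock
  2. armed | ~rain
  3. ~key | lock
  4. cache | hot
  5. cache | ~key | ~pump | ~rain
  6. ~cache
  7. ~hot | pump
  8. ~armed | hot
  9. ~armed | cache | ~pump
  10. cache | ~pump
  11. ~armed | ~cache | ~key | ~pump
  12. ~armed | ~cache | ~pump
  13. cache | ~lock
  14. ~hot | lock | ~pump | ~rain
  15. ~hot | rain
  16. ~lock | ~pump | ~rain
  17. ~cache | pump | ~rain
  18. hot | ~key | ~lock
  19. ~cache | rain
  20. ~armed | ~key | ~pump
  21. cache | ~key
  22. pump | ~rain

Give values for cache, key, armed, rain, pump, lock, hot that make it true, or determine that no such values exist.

The formula is unsatisfiable.

Case cache = True:
  Clause (~cache) is falsified — contradiction.
Case cache = False:
  (cache | hot) forces hot = True.
  (~hot | pump) forces pump = True.
  Clause (cache | ~pump) is falsified — contradiction.
Both cases fail, so the formula is unsatisfiable.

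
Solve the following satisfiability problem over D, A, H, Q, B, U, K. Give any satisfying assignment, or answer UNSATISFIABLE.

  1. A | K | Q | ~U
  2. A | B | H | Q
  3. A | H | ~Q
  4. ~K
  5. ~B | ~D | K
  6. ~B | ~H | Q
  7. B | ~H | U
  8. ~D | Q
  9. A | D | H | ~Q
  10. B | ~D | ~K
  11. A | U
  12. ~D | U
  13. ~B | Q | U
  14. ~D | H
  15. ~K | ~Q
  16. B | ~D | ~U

D=F; A=T; H=F; Q=T; B=F; U=T; K=F

Unit clause (~K) forces K = False.
Try D = True:
  (~B | ~D | K) forces B = False.
  (~D | Q) forces Q = True.
  (~D | U) forces U = True.
  clause (B | ~D | ~U) is falsified — backtrack.
So D = False.
Set A = True.
Set H = False.
Set Q = True.
Set B = False.
Set U = True.
All clauses satisfied.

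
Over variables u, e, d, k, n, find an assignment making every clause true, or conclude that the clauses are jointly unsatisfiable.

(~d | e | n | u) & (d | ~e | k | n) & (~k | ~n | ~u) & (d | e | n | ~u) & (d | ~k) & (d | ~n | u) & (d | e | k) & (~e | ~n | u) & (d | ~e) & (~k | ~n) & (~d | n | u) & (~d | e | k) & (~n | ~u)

u=T, e=F, d=T, k=T, n=F

Set u = True.
  then (~n | ~u) forces n = False.
Set e = False.
  then (d | e | n | ~u) forces d = True.
  then (~d | e | k) forces k = True.
All clauses satisfied.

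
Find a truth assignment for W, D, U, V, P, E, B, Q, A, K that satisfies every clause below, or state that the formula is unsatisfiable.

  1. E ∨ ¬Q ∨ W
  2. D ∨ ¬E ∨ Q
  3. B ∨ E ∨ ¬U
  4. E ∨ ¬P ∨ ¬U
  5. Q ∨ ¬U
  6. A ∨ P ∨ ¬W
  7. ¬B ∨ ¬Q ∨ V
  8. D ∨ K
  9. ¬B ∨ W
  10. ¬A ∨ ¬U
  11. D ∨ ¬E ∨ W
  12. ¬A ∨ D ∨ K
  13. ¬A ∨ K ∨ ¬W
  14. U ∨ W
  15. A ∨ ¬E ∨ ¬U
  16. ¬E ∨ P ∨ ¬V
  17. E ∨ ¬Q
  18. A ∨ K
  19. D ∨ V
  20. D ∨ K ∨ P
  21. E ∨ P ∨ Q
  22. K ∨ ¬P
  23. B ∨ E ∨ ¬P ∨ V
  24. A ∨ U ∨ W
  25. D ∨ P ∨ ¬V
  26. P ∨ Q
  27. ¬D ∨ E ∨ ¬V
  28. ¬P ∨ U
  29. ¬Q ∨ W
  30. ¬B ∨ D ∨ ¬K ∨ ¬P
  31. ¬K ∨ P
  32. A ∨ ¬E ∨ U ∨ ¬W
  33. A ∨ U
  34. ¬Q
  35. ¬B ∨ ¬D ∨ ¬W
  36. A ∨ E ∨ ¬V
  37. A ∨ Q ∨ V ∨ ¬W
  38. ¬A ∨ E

UNSATISFIABLE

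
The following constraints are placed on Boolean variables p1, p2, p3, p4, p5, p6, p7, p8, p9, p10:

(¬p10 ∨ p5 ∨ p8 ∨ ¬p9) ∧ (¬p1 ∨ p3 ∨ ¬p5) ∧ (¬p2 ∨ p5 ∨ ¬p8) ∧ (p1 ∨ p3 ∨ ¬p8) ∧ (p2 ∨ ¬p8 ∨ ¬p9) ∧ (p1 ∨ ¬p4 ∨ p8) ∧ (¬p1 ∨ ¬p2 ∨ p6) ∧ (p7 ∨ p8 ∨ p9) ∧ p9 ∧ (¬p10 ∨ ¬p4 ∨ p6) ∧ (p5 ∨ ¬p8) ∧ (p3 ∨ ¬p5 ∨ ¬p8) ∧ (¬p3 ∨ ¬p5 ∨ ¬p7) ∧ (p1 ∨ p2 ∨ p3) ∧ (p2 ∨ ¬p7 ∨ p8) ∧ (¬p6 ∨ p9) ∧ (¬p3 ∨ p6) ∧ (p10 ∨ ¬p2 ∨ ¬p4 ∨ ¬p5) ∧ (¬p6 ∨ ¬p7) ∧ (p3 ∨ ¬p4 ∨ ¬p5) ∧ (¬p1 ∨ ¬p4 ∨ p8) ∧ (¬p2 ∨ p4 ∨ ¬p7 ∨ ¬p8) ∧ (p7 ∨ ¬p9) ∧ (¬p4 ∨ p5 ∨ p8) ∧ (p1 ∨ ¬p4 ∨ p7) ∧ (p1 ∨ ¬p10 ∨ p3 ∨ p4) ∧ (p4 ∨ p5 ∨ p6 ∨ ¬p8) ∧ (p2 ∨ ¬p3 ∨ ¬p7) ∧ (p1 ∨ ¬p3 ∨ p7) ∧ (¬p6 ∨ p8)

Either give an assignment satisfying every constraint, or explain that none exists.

Unit clause (p9) forces p9 = True.
In (p7 ∨ ¬p9) only p7 is left, so p7 = True.
In (¬p6 ∨ ¬p7) only ¬p6 is left, so p6 = False.
In (¬p3 ∨ p6) only ¬p3 is left, so p3 = False.
Try p1 = True:
  (¬p1 ∨ p3 ∨ ¬p5) forces p5 = False.
  (¬p1 ∨ ¬p2 ∨ p6) forces p2 = False.
  (p2 ∨ ¬p8 ∨ ¬p9) forces p8 = False.
  clause (p2 ∨ ¬p7 ∨ p8) is falsified — backtrack.
So p1 = False.
  then (p1 ∨ p3 ∨ ¬p8) forces p8 = False.
  then (p1 ∨ ¬p4 ∨ p8) forces p4 = False.
  then (p1 ∨ p2 ∨ p3) forces p2 = True.
  then (p1 ∨ ¬p10 ∨ p3 ∨ p4) forces p10 = False.
Set p5 = False.
All clauses satisfied.

p1 = False, p2 = True, p3 = False, p4 = False, p5 = False, p6 = False, p7 = True, p8 = False, p9 = True, p10 = False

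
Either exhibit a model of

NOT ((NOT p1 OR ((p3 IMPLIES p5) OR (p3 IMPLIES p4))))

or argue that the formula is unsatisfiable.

p1 = True, p3 = True, p4 = False, p5 = False

  NOT ((NOT p1 OR ((p3 IMPLIES p5) OR (p3 IMPLIES p4)))) = True
    NOT p1 OR ((p3 IMPLIES p5) OR (p3 IMPLIES p4)) = False
      NOT p1 = False
      (p3 IMPLIES p5) OR (p3 IMPLIES p4) = False
        p3 IMPLIES p5 = False
        p3 IMPLIES p4 = False
The formula evaluates to True.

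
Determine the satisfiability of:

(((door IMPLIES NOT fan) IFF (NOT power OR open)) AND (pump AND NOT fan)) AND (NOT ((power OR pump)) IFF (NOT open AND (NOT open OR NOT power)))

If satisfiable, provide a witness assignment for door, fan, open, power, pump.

door=F; fan=F; open=T; power=F; pump=T

  ((door IMPLIES NOT fan) IFF (NOT power OR open)) AND (pump AND NOT fan) = True
    (door IMPLIES NOT fan) IFF (NOT power OR open) = True
      door IMPLIES NOT fan = True
        NOT fan = True
      NOT power OR open = True
        NOT power = True
    pump AND NOT fan = True
      NOT fan = True
  NOT ((power OR pump)) IFF (NOT open AND (NOT open OR NOT power)) = True
    NOT ((power OR pump)) = False
      power OR pump = True
    NOT open AND (NOT open OR NOT power) = False
      NOT open = False
      NOT open OR NOT power = True
        NOT open = False
        NOT power = True
Both conjuncts True, so the formula holds.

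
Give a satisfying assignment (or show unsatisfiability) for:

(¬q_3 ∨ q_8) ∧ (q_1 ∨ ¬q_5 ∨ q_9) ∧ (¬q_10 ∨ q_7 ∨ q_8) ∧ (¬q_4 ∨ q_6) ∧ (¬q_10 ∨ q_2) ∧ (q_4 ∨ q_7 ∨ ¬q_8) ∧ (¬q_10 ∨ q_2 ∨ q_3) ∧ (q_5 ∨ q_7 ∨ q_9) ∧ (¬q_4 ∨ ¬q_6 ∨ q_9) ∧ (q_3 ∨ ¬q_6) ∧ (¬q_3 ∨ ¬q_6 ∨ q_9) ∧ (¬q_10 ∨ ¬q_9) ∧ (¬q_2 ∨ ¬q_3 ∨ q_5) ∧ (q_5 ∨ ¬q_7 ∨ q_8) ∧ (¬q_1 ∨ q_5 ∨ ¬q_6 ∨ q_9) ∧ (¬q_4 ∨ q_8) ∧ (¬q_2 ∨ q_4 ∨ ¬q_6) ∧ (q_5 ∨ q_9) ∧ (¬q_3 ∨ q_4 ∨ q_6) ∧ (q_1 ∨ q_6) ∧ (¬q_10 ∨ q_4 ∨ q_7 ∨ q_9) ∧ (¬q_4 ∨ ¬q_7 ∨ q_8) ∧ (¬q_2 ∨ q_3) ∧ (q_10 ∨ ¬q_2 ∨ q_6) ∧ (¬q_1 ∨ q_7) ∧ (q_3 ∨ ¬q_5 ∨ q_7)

Set q_1 = False.
  then (q_1 ∨ q_6) forces q_6 = True.
  then (q_3 ∨ ¬q_6) forces q_3 = True.
  then (¬q_3 ∨ ¬q_6 ∨ q_9) forces q_9 = True.
  then (¬q_10 ∨ ¬q_9) forces q_10 = False.
  then (¬q_3 ∨ q_8) forces q_8 = True.
Set q_2 = False.
Set q_4 = True.
Set q_5 = False.
Set q_7 = True.
All clauses satisfied.

q_1 = False, q_2 = False, q_3 = True, q_4 = True, q_5 = False, q_6 = True, q_7 = True, q_8 = True, q_9 = True, q_10 = False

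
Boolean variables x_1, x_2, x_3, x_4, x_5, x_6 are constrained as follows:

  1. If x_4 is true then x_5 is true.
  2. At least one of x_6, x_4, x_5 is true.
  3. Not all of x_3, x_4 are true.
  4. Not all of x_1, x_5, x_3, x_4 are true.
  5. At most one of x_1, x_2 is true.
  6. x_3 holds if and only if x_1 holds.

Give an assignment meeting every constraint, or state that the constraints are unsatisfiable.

x_1 = False, x_2 = True, x_3 = False, x_4 = False, x_5 = True, x_6 = True

  (1) x_4=F ⇒ x_5: vacuous ✓
  (2) {x_6, x_4, x_5}: 2 true — at least one ✓
  (3) {x_3, x_4}: 0/2 true — not all ✓
  (4) {x_1, x_5, x_3, x_4}: 1/4 true — not all ✓
  (5) {x_1, x_2}: 1 true — at most one ✓
  (6) x_3=F, x_1=F — same ✓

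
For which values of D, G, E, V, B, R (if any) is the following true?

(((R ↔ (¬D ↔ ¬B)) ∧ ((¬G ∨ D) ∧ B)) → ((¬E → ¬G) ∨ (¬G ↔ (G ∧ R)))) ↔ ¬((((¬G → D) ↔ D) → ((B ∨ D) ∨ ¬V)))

D = False, G = False, E = False, V = True, B = False, R = True

  (((R ↔ (¬D ↔ ¬B)) ∧ ((¬G ∨ D) ∧ B)) → ((¬E → ¬G) ∨ (¬G ↔ (G ∧ R)))) ↔ ¬((((¬G → D) ↔ D) → ((B ∨ D) ∨ ¬V))) = True
    ((R ↔ (¬D ↔ ¬B)) ∧ ((¬G ∨ D) ∧ B)) → ((¬E → ¬G) ∨ (¬G ↔ (G ∧ R))) = True
      (R ↔ (¬D ↔ ¬B)) ∧ ((¬G ∨ D) ∧ B) = False
        R ↔ (¬D ↔ ¬B) = True
          ¬D ↔ ¬B = True
            ¬D = True
            ¬B = True
        (¬G ∨ D) ∧ B = False
          ¬G ∨ D = True
            ¬G = True
      (¬E → ¬G) ∨ (¬G ↔ (G ∧ R)) = True
        ¬E → ¬G = True
          ¬E = True
          ¬G = True
        ¬G ↔ (G ∧ R) = False
          ¬G = True
          G ∧ R = False
    ¬((((¬G → D) ↔ D) → ((B ∨ D) ∨ ¬V))) = True
      ((¬G → D) ↔ D) → ((B ∨ D) ∨ ¬V) = False
        (¬G → D) ↔ D = True
          ¬G → D = False
            ¬G = True
        (B ∨ D) ∨ ¬V = False
          B ∨ D = False
          ¬V = False
The formula evaluates to True.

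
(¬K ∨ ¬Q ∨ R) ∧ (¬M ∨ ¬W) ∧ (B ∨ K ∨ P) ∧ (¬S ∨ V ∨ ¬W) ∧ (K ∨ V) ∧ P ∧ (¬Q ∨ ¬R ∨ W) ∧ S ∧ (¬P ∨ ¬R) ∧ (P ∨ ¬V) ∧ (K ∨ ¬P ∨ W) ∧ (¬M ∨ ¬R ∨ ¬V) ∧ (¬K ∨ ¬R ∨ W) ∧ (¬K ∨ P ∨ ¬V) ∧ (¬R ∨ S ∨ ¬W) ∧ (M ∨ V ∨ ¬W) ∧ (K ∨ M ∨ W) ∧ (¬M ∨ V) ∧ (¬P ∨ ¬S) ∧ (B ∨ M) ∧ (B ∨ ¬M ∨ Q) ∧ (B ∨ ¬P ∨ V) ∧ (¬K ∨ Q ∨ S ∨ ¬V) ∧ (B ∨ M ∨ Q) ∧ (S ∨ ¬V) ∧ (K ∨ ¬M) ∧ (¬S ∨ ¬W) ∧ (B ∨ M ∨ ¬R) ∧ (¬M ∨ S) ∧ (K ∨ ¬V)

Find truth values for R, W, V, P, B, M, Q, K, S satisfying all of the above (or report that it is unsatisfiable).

The formula is unsatisfiable.

Case P = True:
  (S) forces S = True.
  Clause (¬P ∨ ¬S) is falsified — contradiction.
Case P = False:
  Clause (P) is falsified — contradiction.
Both cases fail, so the formula is unsatisfiable.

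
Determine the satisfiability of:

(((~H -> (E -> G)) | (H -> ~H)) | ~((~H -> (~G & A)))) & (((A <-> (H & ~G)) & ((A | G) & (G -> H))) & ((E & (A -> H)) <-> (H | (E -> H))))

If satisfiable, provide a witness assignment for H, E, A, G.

H = True; E = True; A = False; G = True

  ((~H -> (E -> G)) | (H -> ~H)) | ~((~H -> (~G & A))) = True
    (~H -> (E -> G)) | (H -> ~H) = True
      ~H -> (E -> G) = True
        ~H = False
        E -> G = True
      H -> ~H = False
        ~H = False
    ~((~H -> (~G & A))) = False
      ~H -> (~G & A) = True
        ~H = False
        ~G & A = False
          ~G = False
  ((A <-> (H & ~G)) & ((A | G) & (G -> H))) & ((E & (A -> H)) <-> (H | (E -> H))) = True
    (A <-> (H & ~G)) & ((A | G) & (G -> H)) = True
      A <-> (H & ~G) = True
        H & ~G = False
          ~G = False
      (A | G) & (G -> H) = True
        A | G = True
        G -> H = True
    (E & (A -> H)) <-> (H | (E -> H)) = True
      E & (A -> H) = True
        A -> H = True
      H | (E -> H) = True
        E -> H = True
Both conjuncts True, so the formula holds.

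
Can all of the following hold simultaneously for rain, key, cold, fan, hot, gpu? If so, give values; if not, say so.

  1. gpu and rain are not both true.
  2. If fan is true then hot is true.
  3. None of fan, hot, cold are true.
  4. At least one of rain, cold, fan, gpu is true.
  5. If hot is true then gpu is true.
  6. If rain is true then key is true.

rain=F, key=T, cold=F, fan=F, hot=F, gpu=T

  (1) gpu=T, rain=F — not both ✓
  (2) fan=F ⇒ hot: vacuous ✓
  (3) {fan, hot, cold}: 0 true — none ✓
  (4) {rain, cold, fan, gpu}: 1 true — at least one ✓
  (5) hot=F ⇒ gpu: vacuous ✓
  (6) rain=F ⇒ key: vacuous ✓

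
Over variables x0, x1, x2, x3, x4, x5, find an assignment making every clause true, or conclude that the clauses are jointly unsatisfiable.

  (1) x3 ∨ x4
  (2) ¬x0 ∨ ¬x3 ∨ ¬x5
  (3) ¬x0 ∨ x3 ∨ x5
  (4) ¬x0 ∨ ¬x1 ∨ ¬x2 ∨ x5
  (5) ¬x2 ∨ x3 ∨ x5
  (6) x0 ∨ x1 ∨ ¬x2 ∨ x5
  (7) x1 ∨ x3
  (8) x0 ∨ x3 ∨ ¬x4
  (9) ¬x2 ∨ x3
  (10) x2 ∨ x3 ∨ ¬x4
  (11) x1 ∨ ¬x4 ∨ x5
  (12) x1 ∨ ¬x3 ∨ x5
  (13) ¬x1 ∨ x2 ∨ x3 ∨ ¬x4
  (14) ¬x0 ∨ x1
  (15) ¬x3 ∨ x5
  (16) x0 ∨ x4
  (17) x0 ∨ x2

Set x0 = False.
  then (x0 ∨ x4) forces x4 = True.
  then (x0 ∨ x2) forces x2 = True.
  then (x0 ∨ x3 ∨ ¬x4) forces x3 = True.
  then (¬x3 ∨ x5) forces x5 = True.
Set x1 = False.
All clauses satisfied.

x0 = False; x1 = False; x2 = True; x3 = True; x4 = True; x5 = True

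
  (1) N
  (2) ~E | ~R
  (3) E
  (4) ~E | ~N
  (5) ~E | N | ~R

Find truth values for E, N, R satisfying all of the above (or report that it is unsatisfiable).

UNSATISFIABLE

Case E = True:
  (N) forces N = True.
  Clause (~E | ~N) is falsified — contradiction.
Case E = False:
  Clause (E) is falsified — contradiction.
Both cases fail, so the formula is unsatisfiable.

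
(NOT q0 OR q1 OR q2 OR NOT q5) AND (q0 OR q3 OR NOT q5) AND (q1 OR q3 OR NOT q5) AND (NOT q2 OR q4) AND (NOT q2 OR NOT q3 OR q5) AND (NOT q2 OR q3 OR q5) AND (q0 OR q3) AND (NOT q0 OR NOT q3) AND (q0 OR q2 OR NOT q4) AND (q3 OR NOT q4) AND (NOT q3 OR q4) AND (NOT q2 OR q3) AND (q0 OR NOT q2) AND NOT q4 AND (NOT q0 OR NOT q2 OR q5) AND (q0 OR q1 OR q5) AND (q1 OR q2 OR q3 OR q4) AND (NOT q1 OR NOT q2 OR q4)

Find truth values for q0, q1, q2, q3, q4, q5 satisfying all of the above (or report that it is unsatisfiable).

Unit clause (NOT q4) forces q4 = False.
In (NOT q2 OR q4) only NOT q2 is left, so q2 = False.
In (NOT q3 OR q4) only NOT q3 is left, so q3 = False.
In (q1 OR q2 OR q3 OR q4) only q1 is left, so q1 = True.
In (q0 OR q3) only q0 is left, so q0 = True.
Set q5 = False.
All clauses satisfied.

q0: True, q1: True, q2: False, q3: False, q4: False, q5: False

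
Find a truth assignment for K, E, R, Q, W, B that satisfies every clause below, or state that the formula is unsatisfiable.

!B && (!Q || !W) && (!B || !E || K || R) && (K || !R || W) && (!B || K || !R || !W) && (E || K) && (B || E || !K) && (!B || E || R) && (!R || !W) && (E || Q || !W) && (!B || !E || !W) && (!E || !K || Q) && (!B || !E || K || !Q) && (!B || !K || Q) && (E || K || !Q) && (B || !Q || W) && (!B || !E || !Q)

Unit clause (!B) forces B = False.
Try K = True:
  (B || E || !K) forces E = True.
  (!E || !K || Q) forces Q = True.
  (!Q || !W) forces W = False.
  clause (B || !Q || W) is falsified — backtrack.
So K = False.
  then (E || K) forces E = True.
Set R = False.
Set Q = False.
Set W = False.
All clauses satisfied.

K = False; E = True; R = False; Q = False; W = False; B = False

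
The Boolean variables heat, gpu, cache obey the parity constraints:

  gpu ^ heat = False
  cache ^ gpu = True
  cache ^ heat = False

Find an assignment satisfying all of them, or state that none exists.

Adding constraints 1, 2, 3 mod 2: every variable appears an even number of times on the left, so the left side is 0.
But the right sides sum to 1 (mod 2). 0 ≠ 1 — the system is inconsistent.

The formula is unsatisfiable.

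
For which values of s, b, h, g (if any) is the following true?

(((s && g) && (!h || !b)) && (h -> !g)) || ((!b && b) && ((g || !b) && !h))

s = True; b = True; h = False; g = True

  (((s && g) && (!h || !b)) && (h -> !g)) || ((!b && b) && ((g || !b) && !h)) = True
    ((s && g) && (!h || !b)) && (h -> !g) = True
      (s && g) && (!h || !b) = True
        s && g = True
        !h || !b = True
          !h = True
          !b = False
      h -> !g = True
        !g = False
    (!b && b) && ((g || !b) && !h) = False
      !b && b = False
        !b = False
      (g || !b) && !h = True
        g || !b = True
          !b = False
        !h = True
The formula evaluates to True.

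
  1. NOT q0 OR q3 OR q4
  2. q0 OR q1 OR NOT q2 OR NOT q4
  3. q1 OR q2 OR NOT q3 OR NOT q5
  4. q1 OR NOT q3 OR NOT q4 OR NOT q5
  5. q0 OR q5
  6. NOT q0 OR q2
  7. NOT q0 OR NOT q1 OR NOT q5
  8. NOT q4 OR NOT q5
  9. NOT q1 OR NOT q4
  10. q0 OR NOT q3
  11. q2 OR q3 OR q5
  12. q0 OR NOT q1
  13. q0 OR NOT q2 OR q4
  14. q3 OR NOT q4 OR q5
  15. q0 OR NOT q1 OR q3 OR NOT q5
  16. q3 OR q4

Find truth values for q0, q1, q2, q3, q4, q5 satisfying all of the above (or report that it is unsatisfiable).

Try q0 = False:
  (q0 OR q5) forces q5 = True.
  (NOT q4 OR NOT q5) forces q4 = False.
  (q0 OR NOT q3) forces q3 = False.
  clause (q3 OR q4) is falsified — backtrack.
So q0 = True.
  then (NOT q0 OR q2) forces q2 = True.
Set q1 = False.
Try q3 = False:
  (NOT q0 OR q3 OR q4) forces q4 = True.
  (NOT q4 OR NOT q5) forces q5 = False.
  clause (q3 OR NOT q4 OR q5) is falsified — backtrack.
So q3 = True.
Set q4 = True.
  then (q1 OR NOT q3 OR NOT q4 OR NOT q5) forces q5 = False.
All clauses satisfied.

q0: True, q1: False, q2: True, q3: True, q4: True, q5: False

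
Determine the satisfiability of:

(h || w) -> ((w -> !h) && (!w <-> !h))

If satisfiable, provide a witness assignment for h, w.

h=F, w=F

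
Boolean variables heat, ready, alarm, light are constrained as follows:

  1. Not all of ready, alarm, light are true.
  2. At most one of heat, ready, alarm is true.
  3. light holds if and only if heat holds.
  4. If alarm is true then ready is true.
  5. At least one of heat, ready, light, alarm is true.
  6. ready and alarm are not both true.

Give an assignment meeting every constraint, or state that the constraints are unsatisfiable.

heat: False; ready: True; alarm: False; light: False

  (1) {ready, alarm, light}: 1/3 true — not all ✓
  (2) {heat, ready, alarm}: 1 true — at most one ✓
  (3) light=F, heat=F — same ✓
  (4) alarm=F ⇒ ready: vacuous ✓
  (5) {heat, ready, light, alarm}: 1 true — at least one ✓
  (6) ready=T, alarm=F — not both ✓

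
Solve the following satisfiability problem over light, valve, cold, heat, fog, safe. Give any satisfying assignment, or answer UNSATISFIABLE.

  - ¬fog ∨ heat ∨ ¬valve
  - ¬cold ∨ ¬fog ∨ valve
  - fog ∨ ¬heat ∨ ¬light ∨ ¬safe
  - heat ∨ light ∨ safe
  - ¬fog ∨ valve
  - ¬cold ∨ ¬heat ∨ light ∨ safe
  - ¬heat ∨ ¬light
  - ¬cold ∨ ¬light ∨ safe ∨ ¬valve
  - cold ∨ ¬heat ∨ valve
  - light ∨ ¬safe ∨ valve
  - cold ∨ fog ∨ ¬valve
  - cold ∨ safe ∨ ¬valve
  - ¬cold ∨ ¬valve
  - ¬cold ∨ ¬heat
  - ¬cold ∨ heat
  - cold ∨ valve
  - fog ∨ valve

Try light = True:
  (¬heat ∨ ¬light) forces heat = False.
  (¬cold ∨ heat) forces cold = False.
  (cold ∨ valve) forces valve = True.
  (¬fog ∨ heat ∨ ¬valve) forces fog = False.
  clause (cold ∨ fog ∨ ¬valve) is falsified — backtrack.
So light = False.
Set valve = True.
  then (¬cold ∨ ¬valve) forces cold = False.
  then (cold ∨ fog ∨ ¬valve) forces fog = True.
  then (cold ∨ safe ∨ ¬valve) forces safe = True.
  then (¬fog ∨ heat ∨ ¬valve) forces heat = True.
All clauses satisfied.

light = False, valve = True, cold = False, heat = True, fog = True, safe = True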